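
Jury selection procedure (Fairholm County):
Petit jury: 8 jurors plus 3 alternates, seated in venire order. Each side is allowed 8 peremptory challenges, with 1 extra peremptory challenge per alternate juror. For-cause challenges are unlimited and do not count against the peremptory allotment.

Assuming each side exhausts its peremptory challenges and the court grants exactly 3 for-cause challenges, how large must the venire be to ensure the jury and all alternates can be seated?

Seats to fill: 8 + 3 alternates = 11.
Peremptories: 8 + 1×3 = 11 per side × 2 sides = 22.
For-cause removals: 3.
Minimum venire: 11 + 22 + 3 = 36.

36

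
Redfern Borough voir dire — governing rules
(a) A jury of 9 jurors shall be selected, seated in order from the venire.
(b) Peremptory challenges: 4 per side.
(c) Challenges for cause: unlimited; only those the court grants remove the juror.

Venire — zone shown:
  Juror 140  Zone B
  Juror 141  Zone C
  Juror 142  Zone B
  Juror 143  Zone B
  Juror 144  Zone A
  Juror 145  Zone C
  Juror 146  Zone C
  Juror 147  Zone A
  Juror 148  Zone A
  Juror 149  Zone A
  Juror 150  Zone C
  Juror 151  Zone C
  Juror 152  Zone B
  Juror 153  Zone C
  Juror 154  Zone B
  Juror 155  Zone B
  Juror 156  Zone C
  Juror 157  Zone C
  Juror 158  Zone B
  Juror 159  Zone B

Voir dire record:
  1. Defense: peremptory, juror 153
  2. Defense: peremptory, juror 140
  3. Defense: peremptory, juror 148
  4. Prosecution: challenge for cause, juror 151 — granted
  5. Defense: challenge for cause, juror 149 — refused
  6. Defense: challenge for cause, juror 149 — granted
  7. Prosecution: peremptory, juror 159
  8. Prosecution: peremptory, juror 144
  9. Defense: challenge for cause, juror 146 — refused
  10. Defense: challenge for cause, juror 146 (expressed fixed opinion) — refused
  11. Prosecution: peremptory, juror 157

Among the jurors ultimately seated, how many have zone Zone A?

Removed: #140, #144, #148, #149, #151, #153, #157, #159.
Seated jurors 1–9: #141, #142, #143, #145, #146, #147, #150, #152, #154.
Of those, in Zone A: #147 → 1.

1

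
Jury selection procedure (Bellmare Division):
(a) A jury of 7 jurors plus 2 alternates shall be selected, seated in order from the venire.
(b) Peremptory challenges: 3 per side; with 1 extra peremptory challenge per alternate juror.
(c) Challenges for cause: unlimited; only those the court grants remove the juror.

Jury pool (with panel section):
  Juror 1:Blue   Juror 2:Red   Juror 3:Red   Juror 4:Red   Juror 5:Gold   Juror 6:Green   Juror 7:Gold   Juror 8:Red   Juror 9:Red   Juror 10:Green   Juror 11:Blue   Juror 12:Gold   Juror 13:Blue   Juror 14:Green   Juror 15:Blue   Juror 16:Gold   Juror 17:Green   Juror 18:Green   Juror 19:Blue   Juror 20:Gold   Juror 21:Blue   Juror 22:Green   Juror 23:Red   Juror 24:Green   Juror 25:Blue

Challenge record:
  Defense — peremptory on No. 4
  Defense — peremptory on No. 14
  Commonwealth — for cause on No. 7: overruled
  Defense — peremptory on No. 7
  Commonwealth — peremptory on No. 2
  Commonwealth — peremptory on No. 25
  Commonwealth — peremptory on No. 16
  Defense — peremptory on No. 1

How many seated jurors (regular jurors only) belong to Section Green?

Removed: #1, #2, #4, #7, #14, #16, #25.
Seated jurors 1–7: #3, #5, #6, #8, #9, #10, #11 (alternates #12, #13 not counted).
Of those, in Section Green: #6, #10 → 2.

2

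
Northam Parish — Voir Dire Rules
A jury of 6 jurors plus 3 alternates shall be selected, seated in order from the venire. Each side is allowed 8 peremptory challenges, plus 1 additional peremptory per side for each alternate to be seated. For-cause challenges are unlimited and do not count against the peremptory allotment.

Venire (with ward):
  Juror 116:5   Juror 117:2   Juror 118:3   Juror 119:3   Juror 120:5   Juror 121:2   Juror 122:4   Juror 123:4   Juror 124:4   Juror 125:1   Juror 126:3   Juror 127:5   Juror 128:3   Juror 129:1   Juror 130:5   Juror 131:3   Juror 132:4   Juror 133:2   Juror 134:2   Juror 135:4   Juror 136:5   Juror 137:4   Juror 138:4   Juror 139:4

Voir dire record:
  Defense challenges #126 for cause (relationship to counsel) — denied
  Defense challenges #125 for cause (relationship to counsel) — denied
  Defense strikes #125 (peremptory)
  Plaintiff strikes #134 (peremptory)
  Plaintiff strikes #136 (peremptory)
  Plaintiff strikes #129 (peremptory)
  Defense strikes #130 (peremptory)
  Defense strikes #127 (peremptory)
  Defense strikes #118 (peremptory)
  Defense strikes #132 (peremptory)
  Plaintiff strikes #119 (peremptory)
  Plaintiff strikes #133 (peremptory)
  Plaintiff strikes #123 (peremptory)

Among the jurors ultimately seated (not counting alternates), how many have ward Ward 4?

2

Removed: #118, #119, #123, #125, #127, #129, #130, #132, #133, #134, #136.
Seated jurors 1–6: #116, #117, #120, #121, #122, #124 (alternates #126, #128, #131 not counted).
Of those, in Ward 4: #122, #124 → 2.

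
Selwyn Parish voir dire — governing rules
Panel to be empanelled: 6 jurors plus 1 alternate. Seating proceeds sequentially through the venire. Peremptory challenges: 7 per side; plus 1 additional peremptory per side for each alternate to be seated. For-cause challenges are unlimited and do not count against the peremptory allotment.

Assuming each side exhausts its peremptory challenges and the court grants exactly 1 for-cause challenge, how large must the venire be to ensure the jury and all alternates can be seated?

Seats to fill: 6 + 1 alternates = 7.
Peremptories: 7 + 1×1 = 8 per side × 2 sides = 16.
For-cause removals: 1.
Minimum venire: 7 + 16 + 1 = 24.

24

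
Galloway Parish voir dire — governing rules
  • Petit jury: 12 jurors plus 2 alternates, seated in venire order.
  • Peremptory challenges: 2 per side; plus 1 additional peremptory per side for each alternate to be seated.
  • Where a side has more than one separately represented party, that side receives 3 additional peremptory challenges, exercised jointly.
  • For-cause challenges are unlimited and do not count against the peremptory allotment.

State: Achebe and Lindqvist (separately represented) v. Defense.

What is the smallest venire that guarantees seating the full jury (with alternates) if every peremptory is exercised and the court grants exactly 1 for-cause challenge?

26

Seats to fill: 12 + 2 alternates = 14.
Peremptories — State: 2 + 1×2 + 3 = 7; Defense: 2 + 1×2 = 4; total 11.
For-cause removals: 1.
Minimum venire: 14 + 11 + 1 = 26.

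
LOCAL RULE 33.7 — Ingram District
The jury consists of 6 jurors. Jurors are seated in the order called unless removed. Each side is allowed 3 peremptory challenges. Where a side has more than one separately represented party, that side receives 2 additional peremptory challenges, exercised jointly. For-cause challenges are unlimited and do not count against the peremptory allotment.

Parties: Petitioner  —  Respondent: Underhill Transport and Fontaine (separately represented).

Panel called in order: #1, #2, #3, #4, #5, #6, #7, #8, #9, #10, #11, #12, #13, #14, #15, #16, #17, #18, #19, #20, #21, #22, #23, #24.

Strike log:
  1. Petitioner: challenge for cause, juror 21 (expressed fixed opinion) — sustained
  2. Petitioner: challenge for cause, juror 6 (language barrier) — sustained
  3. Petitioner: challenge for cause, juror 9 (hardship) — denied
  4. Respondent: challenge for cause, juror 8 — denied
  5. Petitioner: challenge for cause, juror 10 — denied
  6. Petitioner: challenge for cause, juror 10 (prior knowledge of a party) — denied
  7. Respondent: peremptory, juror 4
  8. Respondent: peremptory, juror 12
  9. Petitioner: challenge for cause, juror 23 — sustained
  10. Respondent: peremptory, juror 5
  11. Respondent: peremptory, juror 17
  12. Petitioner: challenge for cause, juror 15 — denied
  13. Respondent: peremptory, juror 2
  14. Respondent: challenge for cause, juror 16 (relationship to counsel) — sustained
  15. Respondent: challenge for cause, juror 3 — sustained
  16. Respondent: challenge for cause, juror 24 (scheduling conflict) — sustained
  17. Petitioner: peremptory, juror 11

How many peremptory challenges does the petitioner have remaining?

2

Petitioner allotment: 3.
Petitioner peremptories used: #11 — 1 (for-cause on #21, #6, #9, #10, #10, #23, #15 don't count).
Remaining: 3 − 1 = 2.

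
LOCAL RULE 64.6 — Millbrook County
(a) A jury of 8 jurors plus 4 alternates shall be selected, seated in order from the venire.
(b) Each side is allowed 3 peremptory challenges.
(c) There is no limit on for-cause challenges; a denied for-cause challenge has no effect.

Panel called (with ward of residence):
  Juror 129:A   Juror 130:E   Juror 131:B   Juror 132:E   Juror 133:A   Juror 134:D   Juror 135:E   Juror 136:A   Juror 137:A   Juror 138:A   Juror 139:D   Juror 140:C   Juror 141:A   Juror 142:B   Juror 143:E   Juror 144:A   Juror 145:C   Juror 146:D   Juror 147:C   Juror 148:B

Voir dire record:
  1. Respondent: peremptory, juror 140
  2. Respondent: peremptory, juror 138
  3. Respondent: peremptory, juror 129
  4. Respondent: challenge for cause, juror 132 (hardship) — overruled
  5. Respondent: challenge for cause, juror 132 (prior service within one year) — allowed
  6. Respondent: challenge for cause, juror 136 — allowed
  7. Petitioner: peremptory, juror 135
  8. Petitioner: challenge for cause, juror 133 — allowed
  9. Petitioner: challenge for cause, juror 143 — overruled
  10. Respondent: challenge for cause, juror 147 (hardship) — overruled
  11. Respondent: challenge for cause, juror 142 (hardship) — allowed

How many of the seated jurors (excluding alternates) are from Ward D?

Removed: #129, #132, #133, #135, #136, #138, #140, #142.
Seated jurors 1–8: #130, #131, #134, #137, #139, #141, #143, #144 (alternates #145, #146, #147, #148 not counted).
Of those, in Ward D: #134, #139 → 2.

2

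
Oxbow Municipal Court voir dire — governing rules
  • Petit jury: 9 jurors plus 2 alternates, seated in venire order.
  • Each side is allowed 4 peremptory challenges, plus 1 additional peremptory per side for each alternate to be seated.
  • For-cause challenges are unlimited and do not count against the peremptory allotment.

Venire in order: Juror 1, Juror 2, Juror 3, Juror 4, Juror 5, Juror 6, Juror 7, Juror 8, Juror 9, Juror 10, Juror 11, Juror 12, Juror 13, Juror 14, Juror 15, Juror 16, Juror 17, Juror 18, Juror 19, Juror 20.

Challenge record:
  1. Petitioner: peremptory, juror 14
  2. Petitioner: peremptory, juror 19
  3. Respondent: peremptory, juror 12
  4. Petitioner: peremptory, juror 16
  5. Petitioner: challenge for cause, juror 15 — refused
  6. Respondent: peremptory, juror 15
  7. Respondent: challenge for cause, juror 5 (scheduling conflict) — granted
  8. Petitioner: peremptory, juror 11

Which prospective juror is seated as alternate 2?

17

Removed: #5, #11, #12, #14, #15, #16, #19.
Seating in order: seats 1–9 → #1, #2, #3, #4, #6, #7, #8, #9, #10; alternates → #13, #17.
So alternate 2 is #17.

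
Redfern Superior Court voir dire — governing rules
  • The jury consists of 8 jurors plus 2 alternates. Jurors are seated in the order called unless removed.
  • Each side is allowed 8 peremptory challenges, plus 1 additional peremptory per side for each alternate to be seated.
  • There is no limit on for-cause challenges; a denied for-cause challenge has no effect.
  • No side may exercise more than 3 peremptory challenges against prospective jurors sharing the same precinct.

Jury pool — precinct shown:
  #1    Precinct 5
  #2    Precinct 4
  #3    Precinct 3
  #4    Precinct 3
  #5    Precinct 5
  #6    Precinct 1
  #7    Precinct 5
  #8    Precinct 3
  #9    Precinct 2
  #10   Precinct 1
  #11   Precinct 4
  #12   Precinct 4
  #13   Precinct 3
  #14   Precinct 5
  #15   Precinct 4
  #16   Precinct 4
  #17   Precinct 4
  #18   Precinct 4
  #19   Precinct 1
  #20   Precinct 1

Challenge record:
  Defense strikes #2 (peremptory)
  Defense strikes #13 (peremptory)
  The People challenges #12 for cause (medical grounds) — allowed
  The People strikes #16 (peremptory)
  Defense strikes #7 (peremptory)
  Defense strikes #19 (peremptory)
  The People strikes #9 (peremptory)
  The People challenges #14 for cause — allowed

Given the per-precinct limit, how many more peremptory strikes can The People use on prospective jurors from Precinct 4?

2

The People peremptories so far: #16, #9 — 2 of 10 used, 8 left overall.
Against Precinct 4: #16 — 1 used; per-precinct cap 3 leaves 2.
Binding limit: min(8, 2) = 2.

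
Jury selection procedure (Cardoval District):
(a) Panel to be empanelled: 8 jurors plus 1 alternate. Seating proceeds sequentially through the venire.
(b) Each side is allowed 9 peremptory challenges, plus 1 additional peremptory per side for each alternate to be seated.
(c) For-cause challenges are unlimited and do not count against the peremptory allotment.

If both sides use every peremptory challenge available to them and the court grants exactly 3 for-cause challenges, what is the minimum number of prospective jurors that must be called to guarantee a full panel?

32

Seats to fill: 8 + 1 alternates = 9.
Peremptories: 9 + 1×1 = 10 per side × 2 sides = 20.
For-cause removals: 3.
Minimum venire: 9 + 20 + 3 = 32.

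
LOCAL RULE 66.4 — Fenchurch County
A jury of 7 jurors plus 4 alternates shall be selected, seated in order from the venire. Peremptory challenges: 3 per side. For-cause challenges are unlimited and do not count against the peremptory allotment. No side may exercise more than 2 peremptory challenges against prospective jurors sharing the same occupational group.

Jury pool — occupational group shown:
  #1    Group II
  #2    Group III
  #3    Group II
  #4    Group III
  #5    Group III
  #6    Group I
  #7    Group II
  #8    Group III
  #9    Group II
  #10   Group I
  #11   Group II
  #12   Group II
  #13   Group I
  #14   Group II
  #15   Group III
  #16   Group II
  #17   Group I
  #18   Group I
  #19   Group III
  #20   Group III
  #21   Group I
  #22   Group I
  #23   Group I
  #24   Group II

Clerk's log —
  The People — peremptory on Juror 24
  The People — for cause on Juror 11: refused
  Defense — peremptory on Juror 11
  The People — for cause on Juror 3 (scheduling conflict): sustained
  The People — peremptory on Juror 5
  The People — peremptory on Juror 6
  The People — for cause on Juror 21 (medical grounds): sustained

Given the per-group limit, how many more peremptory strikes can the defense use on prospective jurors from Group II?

Defense peremptories so far: #11 — 1 of 3 used, 2 left overall.
Against Group II: #11 — 1 used; per-group cap 2 leaves 1.
Binding limit: min(2, 1) = 1.

1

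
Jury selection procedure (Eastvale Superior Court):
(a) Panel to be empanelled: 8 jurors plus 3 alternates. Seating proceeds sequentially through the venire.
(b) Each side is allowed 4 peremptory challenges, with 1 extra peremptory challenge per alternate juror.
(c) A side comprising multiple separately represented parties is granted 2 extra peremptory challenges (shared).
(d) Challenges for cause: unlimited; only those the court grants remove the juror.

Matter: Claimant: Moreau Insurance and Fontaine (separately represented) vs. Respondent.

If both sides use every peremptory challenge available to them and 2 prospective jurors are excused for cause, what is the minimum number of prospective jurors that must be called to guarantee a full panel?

29

Seats to fill: 8 + 3 alternates = 11.
Peremptories — Claimant: 4 + 1×3 + 2 = 9; Respondent: 4 + 1×3 = 7; total 16.
For-cause removals: 2.
Minimum venire: 11 + 16 + 2 = 29.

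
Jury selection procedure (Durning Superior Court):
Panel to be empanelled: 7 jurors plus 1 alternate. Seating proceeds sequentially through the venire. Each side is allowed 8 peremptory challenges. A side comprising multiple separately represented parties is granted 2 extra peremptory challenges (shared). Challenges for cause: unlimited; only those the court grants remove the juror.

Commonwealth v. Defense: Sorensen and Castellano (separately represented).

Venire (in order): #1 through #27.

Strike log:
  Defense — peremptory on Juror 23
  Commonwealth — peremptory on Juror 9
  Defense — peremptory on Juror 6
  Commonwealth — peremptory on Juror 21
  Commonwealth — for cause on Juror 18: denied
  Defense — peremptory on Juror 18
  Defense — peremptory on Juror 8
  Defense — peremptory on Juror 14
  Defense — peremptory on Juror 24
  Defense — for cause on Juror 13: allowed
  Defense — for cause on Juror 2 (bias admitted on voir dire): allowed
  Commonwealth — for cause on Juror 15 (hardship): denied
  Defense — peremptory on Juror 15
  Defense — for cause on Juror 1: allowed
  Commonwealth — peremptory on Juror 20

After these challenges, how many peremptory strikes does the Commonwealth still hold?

Commonwealth allotment: 8.
Commonwealth peremptories used: #9, #21, #20 — 3 (for-cause on #18, #15 don't count).
Remaining: 8 − 3 = 5.

5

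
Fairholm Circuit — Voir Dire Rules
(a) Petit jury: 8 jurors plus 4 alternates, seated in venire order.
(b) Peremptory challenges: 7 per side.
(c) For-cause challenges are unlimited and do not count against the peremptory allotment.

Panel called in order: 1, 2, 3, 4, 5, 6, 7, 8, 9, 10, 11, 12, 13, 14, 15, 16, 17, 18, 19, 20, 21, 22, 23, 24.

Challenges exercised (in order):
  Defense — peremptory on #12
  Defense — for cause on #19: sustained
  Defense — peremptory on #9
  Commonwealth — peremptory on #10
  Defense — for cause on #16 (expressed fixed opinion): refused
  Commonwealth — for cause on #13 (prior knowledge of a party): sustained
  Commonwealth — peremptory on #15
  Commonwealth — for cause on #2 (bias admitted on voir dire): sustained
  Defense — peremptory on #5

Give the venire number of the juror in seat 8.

Removed: #2, #5, #9, #10, #12, #13, #15, #19. (#16 stays — for-cause denied.)
Filling seats in venire order through position 8: #1, #3, #4, #6, #7, #8, #11, #14.
So seat 8 is #14.

14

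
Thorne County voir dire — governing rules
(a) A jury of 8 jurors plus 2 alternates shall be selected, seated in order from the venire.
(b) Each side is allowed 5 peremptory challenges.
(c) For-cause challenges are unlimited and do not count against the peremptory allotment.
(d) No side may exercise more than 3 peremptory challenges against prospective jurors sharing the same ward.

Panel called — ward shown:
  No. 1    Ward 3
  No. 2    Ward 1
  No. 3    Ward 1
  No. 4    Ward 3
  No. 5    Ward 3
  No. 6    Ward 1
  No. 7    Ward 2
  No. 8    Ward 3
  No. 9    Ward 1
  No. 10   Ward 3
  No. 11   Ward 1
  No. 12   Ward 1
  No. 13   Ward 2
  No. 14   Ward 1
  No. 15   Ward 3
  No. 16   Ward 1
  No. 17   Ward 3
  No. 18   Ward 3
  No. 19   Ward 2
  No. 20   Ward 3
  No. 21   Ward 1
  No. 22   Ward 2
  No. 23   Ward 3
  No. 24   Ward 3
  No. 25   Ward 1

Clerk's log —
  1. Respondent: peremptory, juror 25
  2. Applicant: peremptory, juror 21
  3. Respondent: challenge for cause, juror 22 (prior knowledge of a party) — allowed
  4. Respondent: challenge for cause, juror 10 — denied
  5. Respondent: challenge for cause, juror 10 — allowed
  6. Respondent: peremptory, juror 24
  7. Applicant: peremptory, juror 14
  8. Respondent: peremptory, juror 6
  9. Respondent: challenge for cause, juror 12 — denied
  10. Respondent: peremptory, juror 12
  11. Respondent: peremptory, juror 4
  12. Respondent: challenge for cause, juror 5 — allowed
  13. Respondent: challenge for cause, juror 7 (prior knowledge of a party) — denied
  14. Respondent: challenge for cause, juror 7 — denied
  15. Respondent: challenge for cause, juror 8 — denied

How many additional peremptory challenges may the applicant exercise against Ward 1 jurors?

Applicant peremptories so far: #21, #14 — 2 of 5 used, 3 left overall.
Against Ward 1: #21, #14 — 2 used; per-ward cap 3 leaves 1.
Binding limit: min(3, 1) = 1.

1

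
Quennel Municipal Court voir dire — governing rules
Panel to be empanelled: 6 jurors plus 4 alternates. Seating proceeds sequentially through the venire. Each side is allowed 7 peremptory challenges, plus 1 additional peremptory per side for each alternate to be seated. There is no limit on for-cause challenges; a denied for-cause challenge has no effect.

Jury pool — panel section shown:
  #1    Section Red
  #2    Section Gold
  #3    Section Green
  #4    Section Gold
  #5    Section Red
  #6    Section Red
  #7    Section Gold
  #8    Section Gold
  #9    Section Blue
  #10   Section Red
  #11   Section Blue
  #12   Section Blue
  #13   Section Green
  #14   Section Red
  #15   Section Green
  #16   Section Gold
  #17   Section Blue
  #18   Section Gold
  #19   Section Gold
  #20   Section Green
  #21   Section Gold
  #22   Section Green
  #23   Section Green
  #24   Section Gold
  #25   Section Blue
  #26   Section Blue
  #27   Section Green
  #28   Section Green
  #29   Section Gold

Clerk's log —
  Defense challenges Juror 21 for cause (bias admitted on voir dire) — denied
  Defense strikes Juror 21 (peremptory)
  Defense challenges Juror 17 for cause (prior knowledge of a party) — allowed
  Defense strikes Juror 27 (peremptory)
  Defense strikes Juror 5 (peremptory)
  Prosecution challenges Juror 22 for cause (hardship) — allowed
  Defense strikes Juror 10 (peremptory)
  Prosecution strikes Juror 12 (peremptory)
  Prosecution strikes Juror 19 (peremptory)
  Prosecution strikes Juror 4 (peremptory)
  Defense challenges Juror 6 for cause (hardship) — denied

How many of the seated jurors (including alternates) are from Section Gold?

3

Removed: #4, #5, #10, #12, #17, #19, #21, #22, #27.
Seated (10 incl. alternates): #1, #2, #3, #6, #7, #8, #9, #11, #13, #14.
Of those, in Section Gold: #2, #7, #8 → 3.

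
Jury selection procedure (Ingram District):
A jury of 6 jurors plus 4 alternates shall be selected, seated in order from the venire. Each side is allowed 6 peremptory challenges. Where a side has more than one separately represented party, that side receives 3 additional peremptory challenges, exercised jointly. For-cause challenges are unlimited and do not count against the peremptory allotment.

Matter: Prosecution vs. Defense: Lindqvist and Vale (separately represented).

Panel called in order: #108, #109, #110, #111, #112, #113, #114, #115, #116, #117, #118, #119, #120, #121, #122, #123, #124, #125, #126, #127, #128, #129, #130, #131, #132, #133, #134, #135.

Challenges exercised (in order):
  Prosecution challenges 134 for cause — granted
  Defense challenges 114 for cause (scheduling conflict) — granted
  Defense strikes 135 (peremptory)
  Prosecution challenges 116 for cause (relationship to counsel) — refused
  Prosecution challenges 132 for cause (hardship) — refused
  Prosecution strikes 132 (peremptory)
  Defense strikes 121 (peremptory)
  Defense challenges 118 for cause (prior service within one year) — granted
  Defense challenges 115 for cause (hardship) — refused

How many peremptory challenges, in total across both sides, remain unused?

Prosecution allotment: 6. Defense allotment: 6 base + 3 multi-party = 9.
Prosecution peremptories used: #132 — 1 (for-cause on #134, #116, #132 don't count).
Defense peremptories used: #135, #121 — 2 (for-cause on #114, #118, #115 don't count).
Remaining: (6 − 1) + (9 − 2) = 12.

12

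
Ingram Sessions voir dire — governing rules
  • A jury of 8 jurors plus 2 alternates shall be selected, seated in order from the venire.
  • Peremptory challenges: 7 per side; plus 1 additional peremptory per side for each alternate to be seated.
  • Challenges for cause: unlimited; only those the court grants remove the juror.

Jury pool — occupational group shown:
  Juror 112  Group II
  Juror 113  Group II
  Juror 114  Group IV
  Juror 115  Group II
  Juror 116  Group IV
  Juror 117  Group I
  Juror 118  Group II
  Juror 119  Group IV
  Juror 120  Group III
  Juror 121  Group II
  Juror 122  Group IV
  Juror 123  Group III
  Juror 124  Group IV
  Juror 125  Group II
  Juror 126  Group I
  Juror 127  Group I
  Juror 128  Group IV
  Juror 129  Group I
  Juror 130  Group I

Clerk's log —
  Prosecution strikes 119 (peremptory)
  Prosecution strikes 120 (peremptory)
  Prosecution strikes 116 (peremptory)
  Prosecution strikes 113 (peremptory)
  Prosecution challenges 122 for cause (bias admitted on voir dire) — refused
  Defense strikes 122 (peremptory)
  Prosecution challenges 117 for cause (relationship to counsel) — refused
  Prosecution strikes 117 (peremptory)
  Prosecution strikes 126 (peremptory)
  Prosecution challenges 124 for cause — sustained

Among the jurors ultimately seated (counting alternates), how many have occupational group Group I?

2

Removed: #113, #116, #117, #119, #120, #122, #124, #126.
Seated (10 incl. alternates): #112, #114, #115, #118, #121, #123, #125, #127, #128, #129.
Of those, in Group I: #127, #129 → 2.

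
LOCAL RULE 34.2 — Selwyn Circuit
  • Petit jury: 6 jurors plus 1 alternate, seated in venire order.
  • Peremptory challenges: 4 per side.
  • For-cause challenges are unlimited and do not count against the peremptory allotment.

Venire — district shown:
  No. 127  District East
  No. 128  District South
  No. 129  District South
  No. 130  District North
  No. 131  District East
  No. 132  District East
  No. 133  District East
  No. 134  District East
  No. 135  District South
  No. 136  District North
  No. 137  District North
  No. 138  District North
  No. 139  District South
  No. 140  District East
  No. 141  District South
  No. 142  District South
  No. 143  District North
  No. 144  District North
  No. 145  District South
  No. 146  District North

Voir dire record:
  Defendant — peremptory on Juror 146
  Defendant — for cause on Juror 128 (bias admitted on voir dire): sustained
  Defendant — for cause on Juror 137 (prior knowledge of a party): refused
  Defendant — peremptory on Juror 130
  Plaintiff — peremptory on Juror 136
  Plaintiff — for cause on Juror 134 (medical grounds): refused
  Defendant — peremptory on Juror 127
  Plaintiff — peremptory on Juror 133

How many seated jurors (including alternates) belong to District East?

Removed: #127, #128, #130, #133, #136, #146.
Seated (7 incl. alternates): #129, #131, #132, #134, #135, #137, #138.
Of those, in District East: #131, #132, #134 → 3.

3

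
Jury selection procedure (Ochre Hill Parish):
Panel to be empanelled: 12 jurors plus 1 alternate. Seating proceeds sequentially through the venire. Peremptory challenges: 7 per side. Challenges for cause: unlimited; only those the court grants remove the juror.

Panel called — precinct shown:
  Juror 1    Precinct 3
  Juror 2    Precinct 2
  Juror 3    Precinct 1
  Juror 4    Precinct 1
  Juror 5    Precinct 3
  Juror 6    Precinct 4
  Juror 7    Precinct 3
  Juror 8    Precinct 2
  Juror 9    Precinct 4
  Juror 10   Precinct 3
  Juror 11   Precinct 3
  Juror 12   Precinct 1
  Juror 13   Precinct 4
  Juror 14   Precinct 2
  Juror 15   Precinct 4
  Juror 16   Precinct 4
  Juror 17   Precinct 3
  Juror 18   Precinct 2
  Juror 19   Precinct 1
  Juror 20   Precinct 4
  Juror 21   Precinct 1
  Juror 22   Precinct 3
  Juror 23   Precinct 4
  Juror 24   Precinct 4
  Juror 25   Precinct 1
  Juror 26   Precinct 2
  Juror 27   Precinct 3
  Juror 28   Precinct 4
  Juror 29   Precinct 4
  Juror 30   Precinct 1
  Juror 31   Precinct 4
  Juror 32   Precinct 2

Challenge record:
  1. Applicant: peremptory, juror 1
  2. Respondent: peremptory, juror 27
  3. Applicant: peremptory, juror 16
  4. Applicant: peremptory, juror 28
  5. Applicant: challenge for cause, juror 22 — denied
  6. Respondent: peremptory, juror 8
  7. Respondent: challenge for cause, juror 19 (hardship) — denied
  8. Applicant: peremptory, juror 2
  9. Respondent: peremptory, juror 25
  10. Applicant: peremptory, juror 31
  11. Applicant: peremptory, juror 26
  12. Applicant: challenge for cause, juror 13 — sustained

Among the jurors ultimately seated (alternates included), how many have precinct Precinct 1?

Removed: #1, #2, #8, #13, #16, #25, #26, #27, #28, #31.
Seated (13 incl. alternates): #3, #4, #5, #6, #7, #9, #10, #11, #12, #14, #15, #17, #18.
Of those, in Precinct 1: #3, #4, #12 → 3.

3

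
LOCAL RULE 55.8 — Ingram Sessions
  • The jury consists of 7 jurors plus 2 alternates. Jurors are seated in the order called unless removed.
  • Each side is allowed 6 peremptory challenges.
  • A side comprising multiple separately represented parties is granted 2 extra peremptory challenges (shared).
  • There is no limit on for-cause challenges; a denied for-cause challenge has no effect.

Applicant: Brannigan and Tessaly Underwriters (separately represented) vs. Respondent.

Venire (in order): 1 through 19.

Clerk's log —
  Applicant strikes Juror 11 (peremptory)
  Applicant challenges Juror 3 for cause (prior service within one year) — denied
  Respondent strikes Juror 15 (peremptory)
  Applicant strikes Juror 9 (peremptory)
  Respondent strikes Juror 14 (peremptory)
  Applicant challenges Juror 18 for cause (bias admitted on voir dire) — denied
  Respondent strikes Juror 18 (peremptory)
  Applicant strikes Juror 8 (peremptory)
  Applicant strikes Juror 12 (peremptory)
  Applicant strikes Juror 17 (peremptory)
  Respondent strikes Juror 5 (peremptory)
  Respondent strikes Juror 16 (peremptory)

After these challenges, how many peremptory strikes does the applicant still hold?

3

Applicant allotment: 6 base + 2 multi-party = 8.
Applicant peremptories used: #11, #9, #8, #12, #17 — 5 (for-cause on #3, #18 don't count).
Remaining: 8 − 5 = 3.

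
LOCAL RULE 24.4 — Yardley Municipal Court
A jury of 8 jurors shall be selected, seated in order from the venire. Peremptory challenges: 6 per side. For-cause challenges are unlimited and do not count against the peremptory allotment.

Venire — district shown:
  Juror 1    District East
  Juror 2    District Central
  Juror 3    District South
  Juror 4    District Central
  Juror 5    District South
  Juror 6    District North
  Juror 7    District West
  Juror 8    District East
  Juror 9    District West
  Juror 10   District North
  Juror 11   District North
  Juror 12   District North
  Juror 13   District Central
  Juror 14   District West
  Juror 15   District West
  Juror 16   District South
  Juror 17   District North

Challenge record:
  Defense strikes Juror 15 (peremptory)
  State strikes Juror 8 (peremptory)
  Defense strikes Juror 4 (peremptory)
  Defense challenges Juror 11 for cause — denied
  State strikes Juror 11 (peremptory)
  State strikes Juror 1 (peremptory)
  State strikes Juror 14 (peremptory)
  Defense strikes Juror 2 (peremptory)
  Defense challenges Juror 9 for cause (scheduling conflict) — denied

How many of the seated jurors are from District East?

0

Removed: #1, #2, #4, #8, #11, #14, #15.
Seated jurors 1–8: #3, #5, #6, #7, #9, #10, #12, #13.
None of those are in District East → 0.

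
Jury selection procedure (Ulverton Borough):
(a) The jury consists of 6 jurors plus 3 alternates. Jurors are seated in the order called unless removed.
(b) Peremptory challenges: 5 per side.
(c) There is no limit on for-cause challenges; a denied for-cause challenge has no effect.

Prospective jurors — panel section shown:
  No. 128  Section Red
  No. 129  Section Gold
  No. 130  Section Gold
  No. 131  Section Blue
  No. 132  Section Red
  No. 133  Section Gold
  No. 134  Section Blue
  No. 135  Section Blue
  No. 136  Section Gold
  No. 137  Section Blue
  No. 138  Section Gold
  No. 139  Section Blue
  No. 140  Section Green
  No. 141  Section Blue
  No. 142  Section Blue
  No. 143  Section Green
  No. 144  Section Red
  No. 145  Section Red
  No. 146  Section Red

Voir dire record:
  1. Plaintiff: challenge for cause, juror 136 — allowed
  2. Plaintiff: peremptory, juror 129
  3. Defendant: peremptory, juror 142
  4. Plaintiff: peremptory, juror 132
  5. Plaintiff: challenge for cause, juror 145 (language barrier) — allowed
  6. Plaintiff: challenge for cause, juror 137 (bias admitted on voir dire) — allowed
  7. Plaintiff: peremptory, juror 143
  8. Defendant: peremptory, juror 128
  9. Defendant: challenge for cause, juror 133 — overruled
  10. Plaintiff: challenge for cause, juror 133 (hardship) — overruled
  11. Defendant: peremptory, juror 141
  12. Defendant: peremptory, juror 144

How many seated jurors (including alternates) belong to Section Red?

Removed: #128, #129, #132, #136, #137, #141, #142, #143, #144, #145.
Seated (9 incl. alternates): #130, #131, #133, #134, #135, #138, #139, #140, #146.
Of those, in Section Red: #146 → 1.

1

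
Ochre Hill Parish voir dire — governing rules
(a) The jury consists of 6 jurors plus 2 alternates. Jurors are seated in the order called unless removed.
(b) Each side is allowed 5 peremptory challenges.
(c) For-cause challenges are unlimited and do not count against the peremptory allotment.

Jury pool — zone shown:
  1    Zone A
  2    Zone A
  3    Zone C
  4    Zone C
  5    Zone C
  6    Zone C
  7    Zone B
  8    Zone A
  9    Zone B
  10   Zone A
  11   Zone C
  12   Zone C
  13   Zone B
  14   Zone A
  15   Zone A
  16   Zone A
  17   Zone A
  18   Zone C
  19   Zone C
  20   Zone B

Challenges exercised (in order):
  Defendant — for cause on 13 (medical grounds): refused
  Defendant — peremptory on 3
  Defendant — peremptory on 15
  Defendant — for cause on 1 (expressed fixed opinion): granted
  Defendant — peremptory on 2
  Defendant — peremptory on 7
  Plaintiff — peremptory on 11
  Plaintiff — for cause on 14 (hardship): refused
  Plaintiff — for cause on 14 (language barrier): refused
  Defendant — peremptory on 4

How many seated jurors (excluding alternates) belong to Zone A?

2

Removed: #1, #2, #3, #4, #7, #11, #15.
Seated jurors 1–6: #5, #6, #8, #9, #10, #12 (alternates #13, #14 not counted).
Of those, in Zone A: #8, #10 → 2.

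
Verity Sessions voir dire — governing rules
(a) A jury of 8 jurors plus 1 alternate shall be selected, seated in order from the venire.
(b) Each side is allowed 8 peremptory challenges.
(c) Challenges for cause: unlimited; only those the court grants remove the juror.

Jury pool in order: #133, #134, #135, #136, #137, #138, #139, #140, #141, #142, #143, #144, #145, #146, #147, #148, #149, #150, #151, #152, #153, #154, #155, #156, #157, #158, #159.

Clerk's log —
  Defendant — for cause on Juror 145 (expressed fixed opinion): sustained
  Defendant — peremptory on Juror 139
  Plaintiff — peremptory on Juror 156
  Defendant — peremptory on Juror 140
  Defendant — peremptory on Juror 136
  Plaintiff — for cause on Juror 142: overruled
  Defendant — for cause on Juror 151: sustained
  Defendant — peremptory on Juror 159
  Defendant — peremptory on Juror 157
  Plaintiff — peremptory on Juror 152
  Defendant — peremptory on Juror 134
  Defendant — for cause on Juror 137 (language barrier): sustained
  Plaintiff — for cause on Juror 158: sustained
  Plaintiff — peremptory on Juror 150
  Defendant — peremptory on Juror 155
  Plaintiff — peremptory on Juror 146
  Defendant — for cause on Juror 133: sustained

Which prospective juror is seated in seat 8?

148

Removed: #133, #134, #136, #137, #139, #140, #145, #146, #150, #151, #152, #155, #156, #157, #158, #159. (#142 stays — for-cause denied.)
Seating in order: seats 1–8 → #135, #138, #141, #142, #143, #144, #147, #148; alternates → #149.
So seat 8 is #148.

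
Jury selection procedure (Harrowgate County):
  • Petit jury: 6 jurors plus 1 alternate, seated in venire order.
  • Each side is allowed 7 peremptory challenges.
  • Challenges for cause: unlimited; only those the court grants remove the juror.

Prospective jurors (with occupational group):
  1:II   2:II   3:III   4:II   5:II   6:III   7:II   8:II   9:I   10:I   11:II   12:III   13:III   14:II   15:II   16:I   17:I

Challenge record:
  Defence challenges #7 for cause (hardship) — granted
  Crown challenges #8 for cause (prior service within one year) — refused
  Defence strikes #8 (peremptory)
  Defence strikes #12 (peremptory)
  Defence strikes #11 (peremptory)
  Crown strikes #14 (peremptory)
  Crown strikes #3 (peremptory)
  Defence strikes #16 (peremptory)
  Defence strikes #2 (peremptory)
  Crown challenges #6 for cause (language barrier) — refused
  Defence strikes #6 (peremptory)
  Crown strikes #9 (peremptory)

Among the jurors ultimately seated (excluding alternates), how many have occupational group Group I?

Removed: #2, #3, #6, #7, #8, #9, #11, #12, #14, #16.
Seated jurors 1–6: #1, #4, #5, #10, #13, #15 (alternates #17 not counted).
Of those, in Group I: #10 → 1.

1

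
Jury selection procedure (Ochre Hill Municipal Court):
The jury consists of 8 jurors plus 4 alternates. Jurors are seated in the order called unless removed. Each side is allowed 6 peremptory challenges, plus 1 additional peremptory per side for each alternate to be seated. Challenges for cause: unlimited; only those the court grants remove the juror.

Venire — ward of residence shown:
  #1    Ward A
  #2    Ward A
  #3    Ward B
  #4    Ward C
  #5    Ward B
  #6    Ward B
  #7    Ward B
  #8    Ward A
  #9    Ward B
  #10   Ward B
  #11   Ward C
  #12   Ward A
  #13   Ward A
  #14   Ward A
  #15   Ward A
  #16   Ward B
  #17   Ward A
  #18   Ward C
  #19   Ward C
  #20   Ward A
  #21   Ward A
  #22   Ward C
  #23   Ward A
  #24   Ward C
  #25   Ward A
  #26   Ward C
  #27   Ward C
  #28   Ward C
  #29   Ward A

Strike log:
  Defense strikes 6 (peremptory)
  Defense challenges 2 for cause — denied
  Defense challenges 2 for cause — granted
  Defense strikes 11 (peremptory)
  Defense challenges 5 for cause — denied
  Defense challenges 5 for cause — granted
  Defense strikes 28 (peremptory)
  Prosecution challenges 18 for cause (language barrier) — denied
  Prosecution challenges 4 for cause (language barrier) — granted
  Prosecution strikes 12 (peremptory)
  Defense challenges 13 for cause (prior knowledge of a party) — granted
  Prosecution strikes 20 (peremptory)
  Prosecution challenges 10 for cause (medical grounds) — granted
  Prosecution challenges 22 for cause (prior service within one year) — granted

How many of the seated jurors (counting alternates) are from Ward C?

2

Removed: #2, #4, #5, #6, #10, #11, #12, #13, #20, #22, #28.
Seated (12 incl. alternates): #1, #3, #7, #8, #9, #14, #15, #16, #17, #18, #19, #21.
Of those, in Ward C: #18, #19 → 2.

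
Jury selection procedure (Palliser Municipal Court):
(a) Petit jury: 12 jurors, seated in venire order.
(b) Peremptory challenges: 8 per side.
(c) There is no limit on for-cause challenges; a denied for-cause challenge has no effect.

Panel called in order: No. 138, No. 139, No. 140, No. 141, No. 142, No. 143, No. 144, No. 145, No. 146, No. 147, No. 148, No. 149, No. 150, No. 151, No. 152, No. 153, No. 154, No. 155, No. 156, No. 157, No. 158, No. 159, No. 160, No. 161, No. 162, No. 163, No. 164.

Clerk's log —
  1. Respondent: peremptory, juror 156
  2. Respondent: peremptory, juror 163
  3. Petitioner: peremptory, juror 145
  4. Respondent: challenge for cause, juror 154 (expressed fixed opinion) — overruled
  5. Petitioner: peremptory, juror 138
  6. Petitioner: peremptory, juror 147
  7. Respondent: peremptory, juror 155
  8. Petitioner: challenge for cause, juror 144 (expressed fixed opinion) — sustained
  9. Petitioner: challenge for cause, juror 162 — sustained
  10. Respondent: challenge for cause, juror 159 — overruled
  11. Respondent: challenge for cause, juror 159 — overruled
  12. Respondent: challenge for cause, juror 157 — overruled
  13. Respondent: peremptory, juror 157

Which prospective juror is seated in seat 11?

Removed: #138, #144, #145, #147, #155, #156, #157, #162, #163. (#154, #159 stay — for-cause denied.)
Seating in order: seats 1–12 → #139, #140, #141, #142, #143, #146, #148, #149, #150, #151, #152, #153.
So seat 11 is #152.

152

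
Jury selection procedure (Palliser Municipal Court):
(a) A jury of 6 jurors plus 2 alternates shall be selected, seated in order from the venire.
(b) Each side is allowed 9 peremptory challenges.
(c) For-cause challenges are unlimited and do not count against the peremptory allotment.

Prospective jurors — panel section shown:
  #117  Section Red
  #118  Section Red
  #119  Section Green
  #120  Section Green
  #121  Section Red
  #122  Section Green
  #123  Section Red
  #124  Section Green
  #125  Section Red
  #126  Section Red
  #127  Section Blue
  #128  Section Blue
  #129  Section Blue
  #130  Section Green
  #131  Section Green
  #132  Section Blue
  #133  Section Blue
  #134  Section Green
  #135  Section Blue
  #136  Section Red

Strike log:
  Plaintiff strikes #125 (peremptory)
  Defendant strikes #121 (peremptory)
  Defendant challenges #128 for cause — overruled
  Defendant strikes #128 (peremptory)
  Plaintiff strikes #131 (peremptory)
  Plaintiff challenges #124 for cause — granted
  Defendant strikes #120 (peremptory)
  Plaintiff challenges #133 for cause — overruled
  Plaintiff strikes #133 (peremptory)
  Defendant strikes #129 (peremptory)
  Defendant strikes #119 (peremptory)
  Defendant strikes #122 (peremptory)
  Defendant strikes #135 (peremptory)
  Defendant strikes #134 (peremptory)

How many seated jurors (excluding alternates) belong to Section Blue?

Removed: #119, #120, #121, #122, #124, #125, #128, #129, #131, #133, #134, #135.
Seated jurors 1–6: #117, #118, #123, #126, #127, #130 (alternates #132, #136 not counted).
Of those, in Section Blue: #127 → 1.

1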